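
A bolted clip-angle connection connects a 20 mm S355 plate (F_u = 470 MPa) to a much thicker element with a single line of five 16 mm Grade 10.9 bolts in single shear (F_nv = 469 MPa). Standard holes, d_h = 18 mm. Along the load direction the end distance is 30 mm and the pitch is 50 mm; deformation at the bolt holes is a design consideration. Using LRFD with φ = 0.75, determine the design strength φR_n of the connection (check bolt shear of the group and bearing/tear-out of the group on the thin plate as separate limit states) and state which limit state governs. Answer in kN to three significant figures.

354 kN (bolt shear governs)

Bolt shear: A_b = π·16²/4 = 201.1 mm²; R_n = 469 × 201.1 × 5 × 1 / 1000 = 471.5 kN → 0.75 × 471.5 = 354 kN.
Bearing (1.2 l_c t F_u ≤ 2.4 d t F_u): upper limit = 2.4·16·20·470 / 1000 = 361 kN.
  Edge l_c = 30 − 18/2 = 21 → r_n = 236.9 kN; interior l_c = 50 − 18 = 32 → r_n = 361 kN.
  R_n,bearing = 1·236.9 + 4·361 = 1681 kN → 0.75 × 1681 = 1260 kN.
Bolt shear governs: 354 kN.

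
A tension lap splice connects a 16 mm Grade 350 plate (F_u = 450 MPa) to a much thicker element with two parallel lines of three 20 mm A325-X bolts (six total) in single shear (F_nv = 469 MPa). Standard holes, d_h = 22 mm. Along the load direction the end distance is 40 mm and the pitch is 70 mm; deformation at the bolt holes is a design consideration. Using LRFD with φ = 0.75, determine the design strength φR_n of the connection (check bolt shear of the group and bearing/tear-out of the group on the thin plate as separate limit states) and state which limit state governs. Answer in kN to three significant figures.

Bolt shear: A_b = π·20²/4 = 314.2 mm²; R_n = 469 × 314.2 × 6 × 1 / 1000 = 884 kN → 0.75 × 884 = 663 kN.
Bearing (1.2 l_c t F_u ≤ 2.4 d t F_u): upper limit = 2.4·20·16·450 / 1000 = 345.6 kN.
  Edge l_c = 40 − 22/2 = 29 → r_n = 250.6 kN; interior l_c = 70 − 22 = 48 → r_n = 345.6 kN.
  R_n,bearing = 2·250.6 + 4·345.6 = 1884 kN → 0.75 × 1884 = 1410 kN.
Bolt shear governs: 663 kN.

663 kN (bolt shear governs)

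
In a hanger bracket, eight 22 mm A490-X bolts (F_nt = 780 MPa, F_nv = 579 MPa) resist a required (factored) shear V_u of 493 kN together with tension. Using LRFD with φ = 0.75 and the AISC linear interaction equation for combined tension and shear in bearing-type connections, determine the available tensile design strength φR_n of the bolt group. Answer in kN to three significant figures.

1650 kN

A_b = π·22²/4 = 380.1 mm²; f_rv = 493 × 1000 / (8 × 380.1) = 162.1 MPa.
F'_nt = 1.3 F_nt − (F_nt / φF_nv) f_rv = 1.3·780 − (780/(0.75·579))·162.1 = 722.8 MPa, capped at F_nt → F'_nt = 722.8 MPa.
R_n = F'_nt · A_b · n = 722.8 × 380.1 × 8 / 1000 = 2198 kN.
Design strength φR_n = 0.75 × 2198 = 1650 kN.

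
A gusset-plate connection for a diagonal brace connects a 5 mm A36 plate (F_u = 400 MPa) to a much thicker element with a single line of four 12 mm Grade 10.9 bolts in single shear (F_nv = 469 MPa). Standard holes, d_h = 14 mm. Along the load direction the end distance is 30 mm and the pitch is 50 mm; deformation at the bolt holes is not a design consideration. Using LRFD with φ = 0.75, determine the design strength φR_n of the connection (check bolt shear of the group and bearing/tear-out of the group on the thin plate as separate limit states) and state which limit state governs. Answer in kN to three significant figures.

Bolt shear: A_b = π·12²/4 = 113.1 mm²; R_n = 469 × 113.1 × 4 × 1 / 1000 = 212.2 kN → 0.75 × 212.2 = 159 kN.
Bearing (1.5 l_c t F_u ≤ 3.0 d t F_u): upper limit = 3.0·12·5·400 / 1000 = 72 kN.
  Edge l_c = 30 − 14/2 = 23 → r_n = 69 kN; interior l_c = 50 − 14 = 36 → r_n = 72 kN.
  R_n,bearing = 1·69 + 3·72 = 285 kN → 0.75 × 285 = 214 kN.
Bolt shear governs: 159 kN.

159 kN (bolt shear governs)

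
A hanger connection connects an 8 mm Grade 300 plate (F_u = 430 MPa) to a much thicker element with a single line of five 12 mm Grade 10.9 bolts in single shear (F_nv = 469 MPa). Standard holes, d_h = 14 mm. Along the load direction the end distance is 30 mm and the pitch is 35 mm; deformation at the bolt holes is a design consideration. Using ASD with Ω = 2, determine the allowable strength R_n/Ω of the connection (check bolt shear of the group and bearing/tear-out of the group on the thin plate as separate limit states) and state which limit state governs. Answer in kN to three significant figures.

133 kN (bolt shear governs)

Bolt shear: A_b = π·12²/4 = 113.1 mm²; R_n = 469 × 113.1 × 5 × 1 / 1000 = 265.2 kN → 265.2 / 2 = 133 kN.
Bearing (1.2 l_c t F_u ≤ 2.4 d t F_u): upper limit = 2.4·12·8·430 / 1000 = 99.07 kN.
  Edge l_c = 30 − 14/2 = 23 → r_n = 94.94 kN; interior l_c = 35 − 14 = 21 → r_n = 86.69 kN.
  R_n,bearing = 1·94.94 + 4·86.69 = 441.7 kN → 441.7 / 2 = 221 kN.
Bolt shear governs: 133 kN.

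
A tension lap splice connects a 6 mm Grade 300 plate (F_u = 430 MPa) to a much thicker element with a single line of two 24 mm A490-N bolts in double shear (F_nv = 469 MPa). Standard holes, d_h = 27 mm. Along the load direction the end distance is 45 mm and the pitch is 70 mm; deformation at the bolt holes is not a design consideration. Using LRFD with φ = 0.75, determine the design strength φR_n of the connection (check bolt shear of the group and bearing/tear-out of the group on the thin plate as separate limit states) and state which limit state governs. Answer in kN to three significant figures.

216 kN (bearing governs)

Bolt shear: A_b = π·24²/4 = 452.4 mm²; R_n = 469 × 452.4 × 2 × 2 / 1000 = 848.7 kN → 0.75 × 848.7 = 637 kN.
Bearing (1.5 l_c t F_u ≤ 3.0 d t F_u): upper limit = 3.0·24·6·430 / 1000 = 185.8 kN.
  Edge l_c = 45 − 27/2 = 31.5 → r_n = 121.9 kN; interior l_c = 70 − 27 = 43 → r_n = 166.4 kN.
  R_n,bearing = 1·121.9 + 1·166.4 = 288.3 kN → 0.75 × 288.3 = 216 kN.
Bearing governs: 216 kN.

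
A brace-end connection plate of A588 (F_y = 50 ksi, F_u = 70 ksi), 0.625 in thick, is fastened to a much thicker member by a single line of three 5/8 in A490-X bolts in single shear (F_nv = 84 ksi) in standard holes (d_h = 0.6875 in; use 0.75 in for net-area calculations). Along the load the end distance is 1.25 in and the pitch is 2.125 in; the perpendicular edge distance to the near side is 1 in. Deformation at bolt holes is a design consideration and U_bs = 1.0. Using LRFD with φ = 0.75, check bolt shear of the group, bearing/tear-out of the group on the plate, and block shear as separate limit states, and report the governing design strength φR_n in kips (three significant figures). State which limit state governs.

Bolt shear: A_b = π·0.625²/4 = 0.3068 in²; R_n = 84 × 0.3068 × 3 × 1 = 77.31 kips → 0.75 × 77.31 = 58 kips.
Bearing: edge l_c = 0.9062, r_n = 47.58 kips; interior l_c = 1.438, r_n = 65.62 kips; R_n = 47.58 + 2·65.62 = 178.8 kips → 134 kips.
Block shear: A_gv = 3.438, A_nv = 2.266, A_nt = 0.3906 in²; R_n = min(0.6F_uA_nv, 0.6F_yA_gv) + U_bs·F_u·A_nt = 122.5 kips → 91.9 kips.
Bolt shear governs: 58 kips.

58 kips (bolt shear governs)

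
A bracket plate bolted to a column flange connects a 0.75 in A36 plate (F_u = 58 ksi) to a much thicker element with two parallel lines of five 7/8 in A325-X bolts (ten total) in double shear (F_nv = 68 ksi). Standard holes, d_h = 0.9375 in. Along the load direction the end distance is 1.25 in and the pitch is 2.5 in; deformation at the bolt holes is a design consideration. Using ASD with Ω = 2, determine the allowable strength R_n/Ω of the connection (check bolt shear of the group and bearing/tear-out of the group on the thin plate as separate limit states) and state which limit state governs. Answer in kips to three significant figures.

367 kips (bearing governs)

Bolt shear: A_b = π·0.875²/4 = 0.6013 in²; R_n = 68 × 0.6013 × 10 × 2 = 817.8 kips → 817.8 / 2 = 409 kips.
Bearing (1.2 l_c t F_u ≤ 2.4 d t F_u): upper limit = 2.4·0.875·0.75·58 = 91.35 kips.
  Edge l_c = 1.25 − 0.9375/2 = 0.7812 → r_n = 40.78 kips; interior l_c = 2.5 − 0.9375 = 1.562 → r_n = 81.56 kips.
  R_n,bearing = 2·40.78 + 8·81.56 = 734.1 kips → 734.1 / 2 = 367 kips.
Bearing governs: 367 kips.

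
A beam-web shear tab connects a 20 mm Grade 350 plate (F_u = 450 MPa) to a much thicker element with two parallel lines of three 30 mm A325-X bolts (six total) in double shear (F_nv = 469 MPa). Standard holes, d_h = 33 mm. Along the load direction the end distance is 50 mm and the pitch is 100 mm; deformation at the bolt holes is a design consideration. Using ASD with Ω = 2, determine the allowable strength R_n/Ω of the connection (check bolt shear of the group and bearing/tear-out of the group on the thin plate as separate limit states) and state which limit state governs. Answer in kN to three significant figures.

Bolt shear: A_b = π·30²/4 = 706.9 mm²; R_n = 469 × 706.9 × 6 × 2 / 1000 = 3978 kN → 3978 / 2 = 1990 kN.
Bearing (1.2 l_c t F_u ≤ 2.4 d t F_u): upper limit = 2.4·30·20·450 / 1000 = 648 kN.
  Edge l_c = 50 − 33/2 = 33.5 → r_n = 361.8 kN; interior l_c = 100 − 33 = 67 → r_n = 648 kN.
  R_n,bearing = 2·361.8 + 4·648 = 3316 kN → 3316 / 2 = 1660 kN.
Bearing governs: 1660 kN.

1660 kN (bearing governs)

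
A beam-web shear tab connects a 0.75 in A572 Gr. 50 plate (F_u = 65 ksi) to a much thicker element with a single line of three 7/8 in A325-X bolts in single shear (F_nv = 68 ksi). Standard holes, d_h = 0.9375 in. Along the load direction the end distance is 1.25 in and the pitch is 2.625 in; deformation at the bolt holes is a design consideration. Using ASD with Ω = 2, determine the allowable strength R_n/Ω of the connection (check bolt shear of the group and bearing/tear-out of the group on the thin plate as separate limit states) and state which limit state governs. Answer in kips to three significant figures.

Bolt shear: A_b = π·0.875²/4 = 0.6013 in²; R_n = 68 × 0.6013 × 3 × 1 = 122.7 kips → 122.7 / 2 = 61.3 kips.
Bearing (1.2 l_c t F_u ≤ 2.4 d t F_u): upper limit = 2.4·0.875·0.75·65 = 102.4 kips.
  Edge l_c = 1.25 − 0.9375/2 = 0.7812 → r_n = 45.7 kips; interior l_c = 2.625 − 0.9375 = 1.688 → r_n = 98.72 kips.
  R_n,bearing = 1·45.7 + 2·98.72 = 243.1 kips → 243.1 / 2 = 122 kips.
Bolt shear governs: 61.3 kips.

61.3 kips (bolt shear governs)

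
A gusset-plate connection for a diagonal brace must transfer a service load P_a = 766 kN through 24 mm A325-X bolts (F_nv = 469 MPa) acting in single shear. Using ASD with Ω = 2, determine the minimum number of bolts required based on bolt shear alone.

8 bolts

A_b = π·24²/4 = 452.4 mm².
Per-bolt allowable strength R_n/Ω = 469 × 452.4 × 1 / 1000 / 2 = 106.1 kN.
n ≥ 766 / 106.1 = 7.221 → use 8 bolts.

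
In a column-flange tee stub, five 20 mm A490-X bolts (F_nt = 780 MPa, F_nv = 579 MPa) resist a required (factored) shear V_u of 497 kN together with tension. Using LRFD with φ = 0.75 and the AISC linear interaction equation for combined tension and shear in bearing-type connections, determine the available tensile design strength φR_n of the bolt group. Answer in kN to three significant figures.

525 kN

A_b = π·20²/4 = 314.2 mm²; f_rv = 497 × 1000 / (5 × 314.2) = 316.4 MPa.
F'_nt = 1.3 F_nt − (F_nt / φF_nv) f_rv = 1.3·780 − (780/(0.75·579))·316.4 = 445.7 MPa, capped at F_nt → F'_nt = 445.7 MPa.
R_n = F'_nt · A_b · n = 445.7 × 314.2 × 5 / 1000 = 700.1 kN.
Design strength φR_n = 0.75 × 700.1 = 525 kN.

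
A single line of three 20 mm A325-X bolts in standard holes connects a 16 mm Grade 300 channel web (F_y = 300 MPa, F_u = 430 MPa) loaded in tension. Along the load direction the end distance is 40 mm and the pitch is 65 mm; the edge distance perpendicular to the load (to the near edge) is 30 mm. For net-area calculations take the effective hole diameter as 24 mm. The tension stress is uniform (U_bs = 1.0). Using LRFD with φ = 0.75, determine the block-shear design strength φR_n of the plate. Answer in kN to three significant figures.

Shear plane L_v = 40 + 2·65 = 170 mm; A_gv = 170 × 16 = 2720 mm².
A_nv = (170 − 2.5·24) × 16 = 1760 mm².
A_nt = (30 − 0.5·24) × 16 = 288 mm².
0.6 F_u A_nv = 454.1 kN; 0.6 F_y A_gv = 489.6 kN → shear rupture governs the shear term.
R_n = 454.1 + 1.0 × 430 × 288 / 1000 = 577.9 kN.
Design strength φR_n = 0.75 × 577.9 = 433 kN.

433 kN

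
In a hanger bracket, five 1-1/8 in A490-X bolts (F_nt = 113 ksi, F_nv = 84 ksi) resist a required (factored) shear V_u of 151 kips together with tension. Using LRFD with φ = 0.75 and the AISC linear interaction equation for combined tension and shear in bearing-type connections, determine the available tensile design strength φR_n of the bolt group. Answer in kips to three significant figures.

A_b = π·1.125²/4 = 0.994 in²; f_rv = 151 / (5 × 0.994) = 30.38 ksi.
F'_nt = 1.3 F_nt − (F_nt / φF_nv) f_rv = 1.3·113 − (113/(0.75·84))·30.38 = 92.41 ksi, capped at F_nt → F'_nt = 92.41 ksi.
R_n = F'_nt · A_b · n = 92.41 × 0.994 × 5 = 459.3 kips.
Design strength φR_n = 0.75 × 459.3 = 344 kips.

344 kips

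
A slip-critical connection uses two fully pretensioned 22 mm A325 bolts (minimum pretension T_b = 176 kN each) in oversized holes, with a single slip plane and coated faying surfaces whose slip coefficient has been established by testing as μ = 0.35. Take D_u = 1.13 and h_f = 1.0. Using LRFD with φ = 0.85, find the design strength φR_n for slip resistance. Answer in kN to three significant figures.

118 kN

R_n = μ · D_u · h_f · T_b · n_s · n_b = 0.35 × 1.13 × 1.0 × 176 × 1 × 2 = 139.2 kN.
Design strength φR_n = 0.85 × 139.2 = 118 kN.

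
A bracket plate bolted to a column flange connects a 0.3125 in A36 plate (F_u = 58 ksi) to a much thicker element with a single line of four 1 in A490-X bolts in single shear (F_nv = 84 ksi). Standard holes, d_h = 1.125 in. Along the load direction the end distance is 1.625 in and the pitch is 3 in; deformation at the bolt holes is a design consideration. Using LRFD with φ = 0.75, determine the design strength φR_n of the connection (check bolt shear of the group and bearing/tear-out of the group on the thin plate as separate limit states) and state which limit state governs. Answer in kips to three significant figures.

Bolt shear: A_b = π·1²/4 = 0.7854 in²; R_n = 84 × 0.7854 × 4 × 1 = 263.9 kips → 0.75 × 263.9 = 198 kips.
Bearing (1.2 l_c t F_u ≤ 2.4 d t F_u): upper limit = 2.4·1·0.3125·58 = 43.5 kips.
  Edge l_c = 1.625 − 1.125/2 = 1.062 → r_n = 23.11 kips; interior l_c = 3 − 1.125 = 1.875 → r_n = 40.78 kips.
  R_n,bearing = 1·23.11 + 3·40.78 = 145.5 kips → 0.75 × 145.5 = 109 kips.
Bearing governs: 109 kips.

109 kips (bearing governs)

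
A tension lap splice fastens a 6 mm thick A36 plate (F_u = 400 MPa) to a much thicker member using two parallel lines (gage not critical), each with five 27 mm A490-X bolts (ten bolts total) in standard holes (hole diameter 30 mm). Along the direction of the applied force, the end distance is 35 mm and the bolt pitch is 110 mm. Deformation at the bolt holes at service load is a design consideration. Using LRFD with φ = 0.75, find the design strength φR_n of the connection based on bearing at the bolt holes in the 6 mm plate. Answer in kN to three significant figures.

Per bolt r_n = 1.2 l_c t F_u ≤ 2.4 d t F_u; upper limit = 2.4 × 27 × 6 × 400 / 1000 = 155.5 kN.
Edge bolt: l_c = 35 − 30/2 = 20 mm → 1.2 × 20 × 6 × 400 / 1000 = 57.6 → r_n = 57.6 kN.
Interior bolts: l_c = 110 − 30 = 80 mm → 1.2 × 80 × 6 × 400 / 1000 = 230.4 → r_n = 155.5 kN.
R_n = 2 × 57.6 + 8 × 155.5 = 1359 kN.
Design strength φR_n = 0.75 × 1359 = 1020 kN.

1020 kN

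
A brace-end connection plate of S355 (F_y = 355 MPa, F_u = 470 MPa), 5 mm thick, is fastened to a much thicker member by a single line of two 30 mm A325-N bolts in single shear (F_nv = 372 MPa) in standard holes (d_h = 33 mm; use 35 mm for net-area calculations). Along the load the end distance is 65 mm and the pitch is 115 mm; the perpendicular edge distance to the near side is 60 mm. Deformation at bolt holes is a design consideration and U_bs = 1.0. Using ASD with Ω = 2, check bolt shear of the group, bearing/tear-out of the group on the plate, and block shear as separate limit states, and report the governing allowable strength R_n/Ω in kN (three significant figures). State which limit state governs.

140 kN (block shear governs)

Bolt shear: A_b = π·30²/4 = 706.9 mm²; R_n = 372 × 706.9 × 2 × 1 / 1000 = 525.9 kN → 525.9 / 2 = 263 kN.
Bearing: edge l_c = 48.5, r_n = 136.8 kN; interior l_c = 82, r_n = 169.2 kN; R_n = 136.8 + 1·169.2 = 306 kN → 153 kN.
Block shear: A_gv = 900, A_nv = 637.5, A_nt = 212.5 mm²; R_n = min(0.6F_uA_nv, 0.6F_yA_gv) + U_bs·F_u·A_nt = 279.7 kN → 140 kN.
Block shear governs: 140 kN.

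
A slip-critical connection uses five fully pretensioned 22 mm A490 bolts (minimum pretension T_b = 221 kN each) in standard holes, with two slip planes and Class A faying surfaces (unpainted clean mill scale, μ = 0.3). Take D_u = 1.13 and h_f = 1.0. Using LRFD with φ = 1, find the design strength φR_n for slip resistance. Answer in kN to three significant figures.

749 kN

R_n = μ · D_u · h_f · T_b · n_s · n_b = 0.3 × 1.13 × 1.0 × 221 × 2 × 5 = 749.2 kN.
Design strength φR_n = 1 × 749.2 = 749 kN.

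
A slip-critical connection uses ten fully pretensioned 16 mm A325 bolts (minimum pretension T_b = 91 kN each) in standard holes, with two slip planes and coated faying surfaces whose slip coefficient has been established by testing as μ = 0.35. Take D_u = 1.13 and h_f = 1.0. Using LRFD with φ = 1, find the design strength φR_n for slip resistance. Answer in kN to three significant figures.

R_n = μ · D_u · h_f · T_b · n_s · n_b = 0.35 × 1.13 × 1.0 × 91 × 2 × 10 = 719.8 kN.
Design strength φR_n = 1 × 719.8 = 720 kN.

720 kN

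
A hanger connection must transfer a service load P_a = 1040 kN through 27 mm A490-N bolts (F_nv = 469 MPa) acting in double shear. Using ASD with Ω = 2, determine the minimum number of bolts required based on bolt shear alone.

A_b = π·27²/4 = 572.6 mm².
Per-bolt allowable strength R_n/Ω = 469 × 572.6 × 2 / 1000 / 2 = 268.5 kN.
n ≥ 1040 / 268.5 = 3.873 → use 4 bolts.

4 bolts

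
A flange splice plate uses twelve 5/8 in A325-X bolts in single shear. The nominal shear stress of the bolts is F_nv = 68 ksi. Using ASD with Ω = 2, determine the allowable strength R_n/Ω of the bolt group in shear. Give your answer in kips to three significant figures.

125 kips

A_b = π × 0.625² / 4 = 0.3068 in².
R_n = F_nv · A_b · n · n_s = 68 × 0.3068 × 12 × 1 = 250.3 kips.
Allowable strength R_n/Ω = 250.3 / 2 = 125 kips.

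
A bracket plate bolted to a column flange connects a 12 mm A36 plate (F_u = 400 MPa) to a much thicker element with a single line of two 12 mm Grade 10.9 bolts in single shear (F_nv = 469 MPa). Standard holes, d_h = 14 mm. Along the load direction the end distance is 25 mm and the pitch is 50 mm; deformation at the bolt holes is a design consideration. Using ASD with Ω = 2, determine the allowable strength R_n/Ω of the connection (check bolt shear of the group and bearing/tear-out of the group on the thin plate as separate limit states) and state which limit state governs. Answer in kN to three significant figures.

Bolt shear: A_b = π·12²/4 = 113.1 mm²; R_n = 469 × 113.1 × 2 × 1 / 1000 = 106.1 kN → 106.1 / 2 = 53 kN.
Bearing (1.2 l_c t F_u ≤ 2.4 d t F_u): upper limit = 2.4·12·12·400 / 1000 = 138.2 kN.
  Edge l_c = 25 − 14/2 = 18 → r_n = 103.7 kN; interior l_c = 50 − 14 = 36 → r_n = 138.2 kN.
  R_n,bearing = 1·103.7 + 1·138.2 = 241.9 kN → 241.9 / 2 = 121 kN.
Bolt shear governs: 53 kN.

53 kN (bolt shear governs)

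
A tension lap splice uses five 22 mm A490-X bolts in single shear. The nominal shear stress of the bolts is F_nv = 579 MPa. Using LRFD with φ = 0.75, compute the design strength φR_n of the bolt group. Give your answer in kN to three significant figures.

825 kN

A_b = π × 22² / 4 = 380.1 mm².
R_n = F_nv · A_b · n · n_s = 579 × 380.1 × 5 × 1 / 1000 = 1100 kN.
Design strength φR_n = 0.75 × 1100 = 825 kN.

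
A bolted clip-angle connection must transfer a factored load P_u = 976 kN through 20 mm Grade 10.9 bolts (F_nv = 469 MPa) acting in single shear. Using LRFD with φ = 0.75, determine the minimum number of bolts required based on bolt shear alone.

9 bolts

A_b = π·20²/4 = 314.2 mm².
Per-bolt design strength φR_n = 0.75 × 469 × 314.2 × 1 / 1000 = 110.5 kN.
n ≥ 976 / 110.5 = 8.832 → use 9 bolts.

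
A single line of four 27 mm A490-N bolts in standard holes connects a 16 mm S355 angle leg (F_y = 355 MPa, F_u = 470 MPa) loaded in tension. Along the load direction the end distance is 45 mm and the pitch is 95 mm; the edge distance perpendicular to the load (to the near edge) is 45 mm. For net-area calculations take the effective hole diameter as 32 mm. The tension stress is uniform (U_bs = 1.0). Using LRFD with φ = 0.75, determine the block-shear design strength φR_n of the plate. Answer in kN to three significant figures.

901 kN

Shear plane L_v = 45 + 3·95 = 330 mm; A_gv = 330 × 16 = 5280 mm².
A_nv = (330 − 3.5·32) × 16 = 3488 mm².
A_nt = (45 − 0.5·32) × 16 = 464 mm².
0.6 F_u A_nv = 983.6 kN; 0.6 F_y A_gv = 1125 kN → shear rupture governs the shear term.
R_n = 983.6 + 1.0 × 470 × 464 / 1000 = 1202 kN.
Design strength φR_n = 0.75 × 1202 = 901 kN.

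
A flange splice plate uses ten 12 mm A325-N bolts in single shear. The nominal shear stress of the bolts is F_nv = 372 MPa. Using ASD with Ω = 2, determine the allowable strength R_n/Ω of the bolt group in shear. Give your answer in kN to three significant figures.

A_b = π × 12² / 4 = 113.1 mm².
R_n = F_nv · A_b · n · n_s = 372 × 113.1 × 10 × 1 / 1000 = 420.7 kN.
Allowable strength R_n/Ω = 420.7 / 2 = 210 kN.

210 kN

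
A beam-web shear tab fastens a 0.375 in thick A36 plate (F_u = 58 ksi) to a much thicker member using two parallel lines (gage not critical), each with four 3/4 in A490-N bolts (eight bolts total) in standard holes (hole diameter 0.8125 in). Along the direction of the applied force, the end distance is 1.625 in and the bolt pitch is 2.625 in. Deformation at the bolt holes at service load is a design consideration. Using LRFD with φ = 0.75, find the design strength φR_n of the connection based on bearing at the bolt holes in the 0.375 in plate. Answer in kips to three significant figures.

Per bolt r_n = 1.2 l_c t F_u ≤ 2.4 d t F_u; upper limit = 2.4 × 0.75 × 0.375 × 58 = 39.15 kips.
Edge bolt: l_c = 1.625 − 0.8125/2 = 1.219 in → 1.2 × 1.219 × 0.375 × 58 = 31.81 → r_n = 31.81 kips.
Interior bolts: l_c = 2.625 − 0.8125 = 1.812 in → 1.2 × 1.812 × 0.375 × 58 = 47.31 → r_n = 39.15 kips.
R_n = 2 × 31.81 + 6 × 39.15 = 298.5 kips.
Design strength φR_n = 0.75 × 298.5 = 224 kips.

224 kips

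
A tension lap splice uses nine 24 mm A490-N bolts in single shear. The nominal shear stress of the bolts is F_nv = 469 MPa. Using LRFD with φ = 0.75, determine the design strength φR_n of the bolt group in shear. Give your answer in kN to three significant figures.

1430 kN

A_b = π × 24² / 4 = 452.4 mm².
R_n = F_nv · A_b · n · n_s = 469 × 452.4 × 9 × 1 / 1000 = 1910 kN.
Design strength φR_n = 0.75 × 1910 = 1430 kN.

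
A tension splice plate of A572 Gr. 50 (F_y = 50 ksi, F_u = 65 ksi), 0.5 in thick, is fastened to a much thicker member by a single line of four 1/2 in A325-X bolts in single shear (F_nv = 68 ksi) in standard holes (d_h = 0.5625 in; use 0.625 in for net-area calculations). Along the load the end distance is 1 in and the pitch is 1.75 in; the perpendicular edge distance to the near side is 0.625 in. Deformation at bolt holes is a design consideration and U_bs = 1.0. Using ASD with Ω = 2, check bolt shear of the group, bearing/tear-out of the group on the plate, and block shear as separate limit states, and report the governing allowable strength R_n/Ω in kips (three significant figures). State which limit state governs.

Bolt shear: A_b = π·0.5²/4 = 0.1963 in²; R_n = 68 × 0.1963 × 4 × 1 = 53.41 kips → 53.41 / 2 = 26.7 kips.
Bearing: edge l_c = 0.7188, r_n = 28.03 kips; interior l_c = 1.188, r_n = 39 kips; R_n = 28.03 + 3·39 = 145 kips → 72.5 kips.
Block shear: A_gv = 3.125, A_nv = 2.031, A_nt = 0.1562 in²; R_n = min(0.6F_uA_nv, 0.6F_yA_gv) + U_bs·F_u·A_nt = 89.38 kips → 44.7 kips.
Bolt shear governs: 26.7 kips.

26.7 kips (bolt shear governs)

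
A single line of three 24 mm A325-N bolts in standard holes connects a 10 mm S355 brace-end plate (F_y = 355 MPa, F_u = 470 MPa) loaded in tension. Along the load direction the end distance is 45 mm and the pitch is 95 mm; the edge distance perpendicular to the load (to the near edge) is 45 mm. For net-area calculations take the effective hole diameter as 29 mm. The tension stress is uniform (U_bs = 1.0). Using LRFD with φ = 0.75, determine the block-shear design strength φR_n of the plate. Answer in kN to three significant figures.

Shear plane L_v = 45 + 2·95 = 235 mm; A_gv = 235 × 10 = 2350 mm².
A_nv = (235 − 2.5·29) × 10 = 1625 mm².
A_nt = (45 − 0.5·29) × 10 = 305 mm².
0.6 F_u A_nv = 458.2 kN; 0.6 F_y A_gv = 500.6 kN → shear rupture governs the shear term.
R_n = 458.2 + 1.0 × 470 × 305 / 1000 = 601.6 kN.
Design strength φR_n = 0.75 × 601.6 = 451 kN.

451 kN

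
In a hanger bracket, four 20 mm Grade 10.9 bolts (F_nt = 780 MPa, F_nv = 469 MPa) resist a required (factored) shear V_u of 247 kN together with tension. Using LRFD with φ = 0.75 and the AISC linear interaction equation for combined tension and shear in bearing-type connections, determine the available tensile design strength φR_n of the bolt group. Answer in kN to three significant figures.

545 kN

A_b = π·20²/4 = 314.2 mm²; f_rv = 247 × 1000 / (4 × 314.2) = 196.6 MPa.
F'_nt = 1.3 F_nt − (F_nt / φF_nv) f_rv = 1.3·780 − (780/(0.75·469))·196.6 = 578.1 MPa, capped at F_nt → F'_nt = 578.1 MPa.
R_n = F'_nt · A_b · n = 578.1 × 314.2 × 4 / 1000 = 726.5 kN.
Design strength φR_n = 0.75 × 726.5 = 545 kN.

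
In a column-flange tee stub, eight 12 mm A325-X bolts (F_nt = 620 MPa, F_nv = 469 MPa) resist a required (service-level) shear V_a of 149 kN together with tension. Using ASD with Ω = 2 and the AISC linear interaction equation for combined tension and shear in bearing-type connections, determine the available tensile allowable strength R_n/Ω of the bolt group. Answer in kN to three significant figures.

168 kN

A_b = π·12²/4 = 113.1 mm²; f_rv = 149 × 1000 / (8 × 113.1) = 164.7 MPa.
F'_nt = 1.3 F_nt − (Ω F_nt / F_nv) f_rv = 1.3·620 − (2·620/469)·164.7 = 370.6 MPa, capped at F_nt → F'_nt = 370.6 MPa.
R_n = F'_nt · A_b · n = 370.6 × 113.1 × 8 / 1000 = 335.3 kN.
Allowable strength R_n/Ω = 335.3 / 2 = 168 kN.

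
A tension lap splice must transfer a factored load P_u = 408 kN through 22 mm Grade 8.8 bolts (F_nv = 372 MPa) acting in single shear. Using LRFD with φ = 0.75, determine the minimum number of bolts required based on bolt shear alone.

4 bolts

A_b = π·22²/4 = 380.1 mm².
Per-bolt design strength φR_n = 0.75 × 372 × 380.1 × 1 / 1000 = 106.1 kN.
n ≥ 408 / 106.1 = 3.847 → use 4 bolts.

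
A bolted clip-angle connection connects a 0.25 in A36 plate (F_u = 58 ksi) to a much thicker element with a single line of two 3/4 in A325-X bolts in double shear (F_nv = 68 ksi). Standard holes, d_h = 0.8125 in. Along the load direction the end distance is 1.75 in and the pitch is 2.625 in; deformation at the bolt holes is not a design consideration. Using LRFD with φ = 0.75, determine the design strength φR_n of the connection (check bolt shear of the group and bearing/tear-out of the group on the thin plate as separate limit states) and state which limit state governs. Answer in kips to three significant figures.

Bolt shear: A_b = π·0.75²/4 = 0.4418 in²; R_n = 68 × 0.4418 × 2 × 2 = 120.2 kips → 0.75 × 120.2 = 90.1 kips.
Bearing (1.5 l_c t F_u ≤ 3.0 d t F_u): upper limit = 3.0·0.75·0.25·58 = 32.62 kips.
  Edge l_c = 1.75 − 0.8125/2 = 1.344 → r_n = 29.23 kips; interior l_c = 2.625 − 0.8125 = 1.812 → r_n = 32.62 kips.
  R_n,bearing = 1·29.23 + 1·32.62 = 61.85 kips → 0.75 × 61.85 = 46.4 kips.
Bearing governs: 46.4 kips.

46.4 kips (bearing governs)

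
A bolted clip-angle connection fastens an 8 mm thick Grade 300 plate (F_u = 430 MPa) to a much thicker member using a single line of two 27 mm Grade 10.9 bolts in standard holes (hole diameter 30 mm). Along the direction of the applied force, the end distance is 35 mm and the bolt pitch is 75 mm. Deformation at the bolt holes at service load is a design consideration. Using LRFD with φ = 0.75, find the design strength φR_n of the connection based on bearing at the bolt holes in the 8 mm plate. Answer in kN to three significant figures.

Per bolt r_n = 1.2 l_c t F_u ≤ 2.4 d t F_u; upper limit = 2.4 × 27 × 8 × 430 / 1000 = 222.9 kN.
Edge bolt: l_c = 35 − 30/2 = 20 mm → 1.2 × 20 × 8 × 430 / 1000 = 82.56 → r_n = 82.56 kN.
Interior bolts: l_c = 75 − 30 = 45 mm → 1.2 × 45 × 8 × 430 / 1000 = 185.8 → r_n = 185.8 kN.
R_n = 1 × 82.56 + 1 × 185.8 = 268.3 kN.
Design strength φR_n = 0.75 × 268.3 = 201 kN.

201 kN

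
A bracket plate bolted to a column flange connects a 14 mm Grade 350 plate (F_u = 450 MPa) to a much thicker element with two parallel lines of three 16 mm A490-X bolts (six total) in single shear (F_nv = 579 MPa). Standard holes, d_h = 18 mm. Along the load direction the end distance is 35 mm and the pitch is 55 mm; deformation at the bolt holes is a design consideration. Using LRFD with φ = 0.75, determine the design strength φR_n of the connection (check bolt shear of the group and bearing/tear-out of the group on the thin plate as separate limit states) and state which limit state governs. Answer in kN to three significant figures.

524 kN (bolt shear governs)

Bolt shear: A_b = π·16²/4 = 201.1 mm²; R_n = 579 × 201.1 × 6 × 1 / 1000 = 698.5 kN → 0.75 × 698.5 = 524 kN.
Bearing (1.2 l_c t F_u ≤ 2.4 d t F_u): upper limit = 2.4·16·14·450 / 1000 = 241.9 kN.
  Edge l_c = 35 − 18/2 = 26 → r_n = 196.6 kN; interior l_c = 55 − 18 = 37 → r_n = 241.9 kN.
  R_n,bearing = 2·196.6 + 4·241.9 = 1361 kN → 0.75 × 1361 = 1020 kN.
Bolt shear governs: 524 kN.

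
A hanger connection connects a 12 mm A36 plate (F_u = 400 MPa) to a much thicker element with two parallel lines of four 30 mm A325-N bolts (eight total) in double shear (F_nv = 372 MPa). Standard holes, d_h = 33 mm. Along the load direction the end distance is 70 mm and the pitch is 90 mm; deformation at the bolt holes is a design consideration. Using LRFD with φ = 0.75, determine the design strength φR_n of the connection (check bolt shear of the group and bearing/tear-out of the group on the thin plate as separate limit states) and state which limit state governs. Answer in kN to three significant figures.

Bolt shear: A_b = π·30²/4 = 706.9 mm²; R_n = 372 × 706.9 × 8 × 2 / 1000 = 4207 kN → 0.75 × 4207 = 3160 kN.
Bearing (1.2 l_c t F_u ≤ 2.4 d t F_u): upper limit = 2.4·30·12·400 / 1000 = 345.6 kN.
  Edge l_c = 70 − 33/2 = 53.5 → r_n = 308.2 kN; interior l_c = 90 − 33 = 57 → r_n = 328.3 kN.
  R_n,bearing = 2·308.2 + 6·328.3 = 2586 kN → 0.75 × 2586 = 1940 kN.
Bearing governs: 1940 kN.

1940 kN (bearing governs)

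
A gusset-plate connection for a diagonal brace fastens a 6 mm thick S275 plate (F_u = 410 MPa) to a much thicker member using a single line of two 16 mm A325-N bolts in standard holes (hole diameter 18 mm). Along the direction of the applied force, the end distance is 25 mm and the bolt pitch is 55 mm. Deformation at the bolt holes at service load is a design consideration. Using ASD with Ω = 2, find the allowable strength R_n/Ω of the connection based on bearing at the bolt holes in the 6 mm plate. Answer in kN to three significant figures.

Per bolt r_n = 1.2 l_c t F_u ≤ 2.4 d t F_u; upper limit = 2.4 × 16 × 6 × 410 / 1000 = 94.46 kN.
Edge bolt: l_c = 25 − 18/2 = 16 mm → 1.2 × 16 × 6 × 410 / 1000 = 47.23 → r_n = 47.23 kN.
Interior bolts: l_c = 55 − 18 = 37 mm → 1.2 × 37 × 6 × 410 / 1000 = 109.2 → r_n = 94.46 kN.
R_n = 1 × 47.23 + 1 × 94.46 = 141.7 kN.
Allowable strength R_n/Ω = 141.7 / 2 = 70.8 kN.

70.8 kN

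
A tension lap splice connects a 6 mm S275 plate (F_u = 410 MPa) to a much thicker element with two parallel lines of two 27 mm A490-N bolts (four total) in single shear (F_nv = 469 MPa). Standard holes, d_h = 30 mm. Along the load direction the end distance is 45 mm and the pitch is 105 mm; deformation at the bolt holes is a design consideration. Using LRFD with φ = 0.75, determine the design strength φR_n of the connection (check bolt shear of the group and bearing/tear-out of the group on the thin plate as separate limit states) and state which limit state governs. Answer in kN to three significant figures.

372 kN (bearing governs)

Bolt shear: A_b = π·27²/4 = 572.6 mm²; R_n = 469 × 572.6 × 4 × 1 / 1000 = 1074 kN → 0.75 × 1074 = 806 kN.
Bearing (1.2 l_c t F_u ≤ 2.4 d t F_u): upper limit = 2.4·27·6·410 / 1000 = 159.4 kN.
  Edge l_c = 45 − 30/2 = 30 → r_n = 88.56 kN; interior l_c = 105 − 30 = 75 → r_n = 159.4 kN.
  R_n,bearing = 2·88.56 + 2·159.4 = 495.9 kN → 0.75 × 495.9 = 372 kN.
Bearing governs: 372 kN.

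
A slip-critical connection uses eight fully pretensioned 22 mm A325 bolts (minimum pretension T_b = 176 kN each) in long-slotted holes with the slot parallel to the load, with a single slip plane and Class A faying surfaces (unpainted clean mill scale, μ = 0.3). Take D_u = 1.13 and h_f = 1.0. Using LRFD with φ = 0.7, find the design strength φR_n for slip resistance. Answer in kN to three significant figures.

R_n = μ · D_u · h_f · T_b · n_s · n_b = 0.3 × 1.13 × 1.0 × 176 × 1 × 8 = 477.3 kN.
Design strength φR_n = 0.7 × 477.3 = 334 kN.

334 kN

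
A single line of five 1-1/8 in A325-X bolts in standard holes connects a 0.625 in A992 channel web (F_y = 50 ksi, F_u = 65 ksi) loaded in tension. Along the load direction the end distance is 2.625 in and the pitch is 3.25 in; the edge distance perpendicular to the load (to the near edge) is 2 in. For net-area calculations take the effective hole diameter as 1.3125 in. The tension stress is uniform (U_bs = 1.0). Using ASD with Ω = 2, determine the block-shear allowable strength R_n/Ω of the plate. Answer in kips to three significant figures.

Shear plane L_v = 2.625 + 4·3.25 = 15.62 in; A_gv = 15.62 × 0.625 = 9.766 in².
A_nv = (15.62 − 4.5·1.3125) × 0.625 = 6.074 in².
A_nt = (2 − 0.5·1.3125) × 0.625 = 0.8398 in².
0.6 F_u A_nv = 236.9 kips; 0.6 F_y A_gv = 293 kips → shear rupture governs the shear term.
R_n = 236.9 + 1.0 × 65 × 0.8398 = 291.5 kips.
Allowable strength R_n/Ω = 291.5 / 2 = 146 kips.

146 kips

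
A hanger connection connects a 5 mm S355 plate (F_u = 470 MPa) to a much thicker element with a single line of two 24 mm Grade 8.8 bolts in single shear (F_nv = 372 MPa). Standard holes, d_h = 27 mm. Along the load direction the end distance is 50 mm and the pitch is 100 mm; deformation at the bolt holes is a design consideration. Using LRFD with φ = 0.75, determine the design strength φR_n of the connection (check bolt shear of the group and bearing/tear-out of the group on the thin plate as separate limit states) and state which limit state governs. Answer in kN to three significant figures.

179 kN (bearing governs)

Bolt shear: A_b = π·24²/4 = 452.4 mm²; R_n = 372 × 452.4 × 2 × 1 / 1000 = 336.6 kN → 0.75 × 336.6 = 252 kN.
Bearing (1.2 l_c t F_u ≤ 2.4 d t F_u): upper limit = 2.4·24·5·470 / 1000 = 135.4 kN.
  Edge l_c = 50 − 27/2 = 36.5 → r_n = 102.9 kN; interior l_c = 100 − 27 = 73 → r_n = 135.4 kN.
  R_n,bearing = 1·102.9 + 1·135.4 = 238.3 kN → 0.75 × 238.3 = 179 kN.
Bearing governs: 179 kN.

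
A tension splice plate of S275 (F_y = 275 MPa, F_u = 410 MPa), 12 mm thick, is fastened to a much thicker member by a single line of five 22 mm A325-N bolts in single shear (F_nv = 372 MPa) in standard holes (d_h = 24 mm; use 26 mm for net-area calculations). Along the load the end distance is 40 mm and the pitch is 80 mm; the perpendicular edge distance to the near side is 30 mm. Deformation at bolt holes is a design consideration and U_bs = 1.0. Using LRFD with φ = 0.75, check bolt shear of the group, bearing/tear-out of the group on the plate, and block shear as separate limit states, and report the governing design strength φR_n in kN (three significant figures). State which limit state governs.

Bolt shear: A_b = π·22²/4 = 380.1 mm²; R_n = 372 × 380.1 × 5 × 1 / 1000 = 707 kN → 0.75 × 707 = 530 kN.
Bearing: edge l_c = 28, r_n = 165.3 kN; interior l_c = 56, r_n = 259.8 kN; R_n = 165.3 + 4·259.8 = 1204 kN → 903 kN.
Block shear: A_gv = 4320, A_nv = 2916, A_nt = 204 mm²; R_n = min(0.6F_uA_nv, 0.6F_yA_gv) + U_bs·F_u·A_nt = 796.4 kN → 597 kN.
Bolt shear governs: 530 kN.

530 kN (bolt shear governs)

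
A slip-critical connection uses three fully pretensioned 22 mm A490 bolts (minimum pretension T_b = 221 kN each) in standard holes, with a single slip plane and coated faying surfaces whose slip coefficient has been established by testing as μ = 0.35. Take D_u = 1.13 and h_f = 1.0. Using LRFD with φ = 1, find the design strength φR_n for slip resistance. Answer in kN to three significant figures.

262 kN

R_n = μ · D_u · h_f · T_b · n_s · n_b = 0.35 × 1.13 × 1.0 × 221 × 1 × 3 = 262.2 kN.
Design strength φR_n = 1 × 262.2 = 262 kN.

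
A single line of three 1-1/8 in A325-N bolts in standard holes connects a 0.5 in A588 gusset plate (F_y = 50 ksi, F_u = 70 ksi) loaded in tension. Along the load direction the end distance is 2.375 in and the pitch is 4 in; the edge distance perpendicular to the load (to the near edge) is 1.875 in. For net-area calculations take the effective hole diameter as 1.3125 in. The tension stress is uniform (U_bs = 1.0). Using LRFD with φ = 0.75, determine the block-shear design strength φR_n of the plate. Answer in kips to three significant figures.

144 kips

Shear plane L_v = 2.375 + 2·4 = 10.38 in; A_gv = 10.38 × 0.5 = 5.188 in².
A_nv = (10.38 − 2.5·1.3125) × 0.5 = 3.547 in².
A_nt = (1.875 − 0.5·1.3125) × 0.5 = 0.6094 in².
0.6 F_u A_nv = 149 kips; 0.6 F_y A_gv = 155.6 kips → shear rupture governs the shear term.
R_n = 149 + 1.0 × 70 × 0.6094 = 191.6 kips.
Design strength φR_n = 0.75 × 191.6 = 144 kips.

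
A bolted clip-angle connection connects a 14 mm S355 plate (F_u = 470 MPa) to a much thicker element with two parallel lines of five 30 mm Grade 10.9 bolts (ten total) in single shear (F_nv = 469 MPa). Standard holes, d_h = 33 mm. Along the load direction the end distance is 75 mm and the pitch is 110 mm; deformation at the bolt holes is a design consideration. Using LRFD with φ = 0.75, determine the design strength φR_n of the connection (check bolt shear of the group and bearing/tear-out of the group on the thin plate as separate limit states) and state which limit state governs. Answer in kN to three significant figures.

Bolt shear: A_b = π·30²/4 = 706.9 mm²; R_n = 469 × 706.9 × 10 × 1 / 1000 = 3315 kN → 0.75 × 3315 = 2490 kN.
Bearing (1.2 l_c t F_u ≤ 2.4 d t F_u): upper limit = 2.4·30·14·470 / 1000 = 473.8 kN.
  Edge l_c = 75 − 33/2 = 58.5 → r_n = 461.9 kN; interior l_c = 110 − 33 = 77 → r_n = 473.8 kN.
  R_n,bearing = 2·461.9 + 8·473.8 = 4714 kN → 0.75 × 4714 = 3540 kN.
Bolt shear governs: 2490 kN.

2490 kN (bolt shear governs)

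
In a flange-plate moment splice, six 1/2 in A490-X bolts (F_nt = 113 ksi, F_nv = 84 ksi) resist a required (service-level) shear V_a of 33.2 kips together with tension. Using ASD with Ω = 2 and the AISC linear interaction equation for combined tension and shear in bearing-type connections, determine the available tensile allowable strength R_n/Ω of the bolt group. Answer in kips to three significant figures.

A_b = π·0.5²/4 = 0.1963 in²; f_rv = 33.2 / (6 × 0.1963) = 28.18 ksi.
F'_nt = 1.3 F_nt − (Ω F_nt / F_nv) f_rv = 1.3·113 − (2·113/84)·28.18 = 71.08 ksi, capped at F_nt → F'_nt = 71.08 ksi.
R_n = F'_nt · A_b · n = 71.08 × 0.1963 × 6 = 83.74 kips.
Allowable strength R_n/Ω = 83.74 / 2 = 41.9 kips.

41.9 kips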